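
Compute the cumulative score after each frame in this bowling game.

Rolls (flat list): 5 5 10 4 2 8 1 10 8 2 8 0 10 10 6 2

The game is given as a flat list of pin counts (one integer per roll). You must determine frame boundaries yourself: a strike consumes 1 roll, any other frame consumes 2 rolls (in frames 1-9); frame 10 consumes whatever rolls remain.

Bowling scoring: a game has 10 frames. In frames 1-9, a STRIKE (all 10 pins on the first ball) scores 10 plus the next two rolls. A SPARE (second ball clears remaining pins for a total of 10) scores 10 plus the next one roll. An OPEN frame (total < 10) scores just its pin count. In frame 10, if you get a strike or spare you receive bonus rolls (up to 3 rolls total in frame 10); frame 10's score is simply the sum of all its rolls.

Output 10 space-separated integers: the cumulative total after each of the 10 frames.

Answer: 20 36 42 51 71 89 97 123 141 149

Derivation:
Frame 1: SPARE (5+5=10). 10 + next roll (10) = 20. Cumulative: 20
Frame 2: STRIKE. 10 + next two rolls (4+2) = 16. Cumulative: 36
Frame 3: OPEN (4+2=6). Cumulative: 42
Frame 4: OPEN (8+1=9). Cumulative: 51
Frame 5: STRIKE. 10 + next two rolls (8+2) = 20. Cumulative: 71
Frame 6: SPARE (8+2=10). 10 + next roll (8) = 18. Cumulative: 89
Frame 7: OPEN (8+0=8). Cumulative: 97
Frame 8: STRIKE. 10 + next two rolls (10+6) = 26. Cumulative: 123
Frame 9: STRIKE. 10 + next two rolls (6+2) = 18. Cumulative: 141
Frame 10: OPEN. Sum of all frame-10 rolls (6+2) = 8. Cumulative: 149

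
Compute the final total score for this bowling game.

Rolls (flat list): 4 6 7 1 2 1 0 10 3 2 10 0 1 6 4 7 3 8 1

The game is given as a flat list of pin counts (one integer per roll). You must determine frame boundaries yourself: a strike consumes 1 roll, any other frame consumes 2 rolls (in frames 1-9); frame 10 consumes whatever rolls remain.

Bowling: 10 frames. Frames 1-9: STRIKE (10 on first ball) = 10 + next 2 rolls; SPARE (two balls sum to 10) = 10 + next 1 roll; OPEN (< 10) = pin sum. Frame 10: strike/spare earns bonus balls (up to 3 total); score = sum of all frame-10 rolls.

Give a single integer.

Frame 1: SPARE (4+6=10). 10 + next roll (7) = 17. Cumulative: 17
Frame 2: OPEN (7+1=8). Cumulative: 25
Frame 3: OPEN (2+1=3). Cumulative: 28
Frame 4: SPARE (0+10=10). 10 + next roll (3) = 13. Cumulative: 41
Frame 5: OPEN (3+2=5). Cumulative: 46
Frame 6: STRIKE. 10 + next two rolls (0+1) = 11. Cumulative: 57
Frame 7: OPEN (0+1=1). Cumulative: 58
Frame 8: SPARE (6+4=10). 10 + next roll (7) = 17. Cumulative: 75
Frame 9: SPARE (7+3=10). 10 + next roll (8) = 18. Cumulative: 93
Frame 10: OPEN. Sum of all frame-10 rolls (8+1) = 9. Cumulative: 102

Answer: 102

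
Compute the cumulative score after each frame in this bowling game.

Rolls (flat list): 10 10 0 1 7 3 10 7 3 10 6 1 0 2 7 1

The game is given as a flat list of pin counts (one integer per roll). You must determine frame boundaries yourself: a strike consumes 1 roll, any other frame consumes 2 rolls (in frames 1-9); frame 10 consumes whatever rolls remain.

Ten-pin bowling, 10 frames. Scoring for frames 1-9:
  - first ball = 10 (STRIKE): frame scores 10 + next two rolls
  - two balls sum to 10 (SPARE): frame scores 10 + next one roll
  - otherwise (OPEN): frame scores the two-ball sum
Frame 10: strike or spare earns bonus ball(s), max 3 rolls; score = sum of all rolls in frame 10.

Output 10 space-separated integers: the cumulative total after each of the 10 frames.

Frame 1: STRIKE. 10 + next two rolls (10+0) = 20. Cumulative: 20
Frame 2: STRIKE. 10 + next two rolls (0+1) = 11. Cumulative: 31
Frame 3: OPEN (0+1=1). Cumulative: 32
Frame 4: SPARE (7+3=10). 10 + next roll (10) = 20. Cumulative: 52
Frame 5: STRIKE. 10 + next two rolls (7+3) = 20. Cumulative: 72
Frame 6: SPARE (7+3=10). 10 + next roll (10) = 20. Cumulative: 92
Frame 7: STRIKE. 10 + next two rolls (6+1) = 17. Cumulative: 109
Frame 8: OPEN (6+1=7). Cumulative: 116
Frame 9: OPEN (0+2=2). Cumulative: 118
Frame 10: OPEN. Sum of all frame-10 rolls (7+1) = 8. Cumulative: 126

Answer: 20 31 32 52 72 92 109 116 118 126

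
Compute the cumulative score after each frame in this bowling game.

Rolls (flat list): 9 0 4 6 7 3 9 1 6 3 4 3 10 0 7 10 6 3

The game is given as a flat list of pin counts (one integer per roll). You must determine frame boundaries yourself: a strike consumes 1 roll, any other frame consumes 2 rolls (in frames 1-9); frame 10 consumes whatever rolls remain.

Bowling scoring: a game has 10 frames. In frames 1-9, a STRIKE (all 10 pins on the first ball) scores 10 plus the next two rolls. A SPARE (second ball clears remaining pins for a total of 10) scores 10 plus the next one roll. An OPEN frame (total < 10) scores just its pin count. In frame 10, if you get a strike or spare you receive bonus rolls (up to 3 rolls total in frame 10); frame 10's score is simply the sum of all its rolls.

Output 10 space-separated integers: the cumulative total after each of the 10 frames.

Answer: 9 26 45 61 70 77 94 101 120 129

Derivation:
Frame 1: OPEN (9+0=9). Cumulative: 9
Frame 2: SPARE (4+6=10). 10 + next roll (7) = 17. Cumulative: 26
Frame 3: SPARE (7+3=10). 10 + next roll (9) = 19. Cumulative: 45
Frame 4: SPARE (9+1=10). 10 + next roll (6) = 16. Cumulative: 61
Frame 5: OPEN (6+3=9). Cumulative: 70
Frame 6: OPEN (4+3=7). Cumulative: 77
Frame 7: STRIKE. 10 + next two rolls (0+7) = 17. Cumulative: 94
Frame 8: OPEN (0+7=7). Cumulative: 101
Frame 9: STRIKE. 10 + next two rolls (6+3) = 19. Cumulative: 120
Frame 10: OPEN. Sum of all frame-10 rolls (6+3) = 9. Cumulative: 129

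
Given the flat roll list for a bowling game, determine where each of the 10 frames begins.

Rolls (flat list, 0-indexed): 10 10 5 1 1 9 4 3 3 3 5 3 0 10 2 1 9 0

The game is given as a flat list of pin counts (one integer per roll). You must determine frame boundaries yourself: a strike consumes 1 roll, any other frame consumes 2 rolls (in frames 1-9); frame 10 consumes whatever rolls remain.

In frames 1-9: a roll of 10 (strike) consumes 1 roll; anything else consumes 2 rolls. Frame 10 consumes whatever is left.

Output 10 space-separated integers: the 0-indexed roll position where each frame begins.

Frame 1 starts at roll index 0: roll=10 (strike), consumes 1 roll
Frame 2 starts at roll index 1: roll=10 (strike), consumes 1 roll
Frame 3 starts at roll index 2: rolls=5,1 (sum=6), consumes 2 rolls
Frame 4 starts at roll index 4: rolls=1,9 (sum=10), consumes 2 rolls
Frame 5 starts at roll index 6: rolls=4,3 (sum=7), consumes 2 rolls
Frame 6 starts at roll index 8: rolls=3,3 (sum=6), consumes 2 rolls
Frame 7 starts at roll index 10: rolls=5,3 (sum=8), consumes 2 rolls
Frame 8 starts at roll index 12: rolls=0,10 (sum=10), consumes 2 rolls
Frame 9 starts at roll index 14: rolls=2,1 (sum=3), consumes 2 rolls
Frame 10 starts at roll index 16: 2 remaining rolls

Answer: 0 1 2 4 6 8 10 12 14 16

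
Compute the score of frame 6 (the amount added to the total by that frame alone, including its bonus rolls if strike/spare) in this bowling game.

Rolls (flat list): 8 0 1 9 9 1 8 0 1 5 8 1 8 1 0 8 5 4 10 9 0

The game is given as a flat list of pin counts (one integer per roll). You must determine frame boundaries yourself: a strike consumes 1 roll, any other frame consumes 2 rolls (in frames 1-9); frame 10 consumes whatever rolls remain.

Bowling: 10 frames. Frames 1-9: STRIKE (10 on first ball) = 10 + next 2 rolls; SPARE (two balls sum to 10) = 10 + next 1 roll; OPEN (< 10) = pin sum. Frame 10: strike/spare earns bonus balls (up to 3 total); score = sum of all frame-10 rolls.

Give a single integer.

Answer: 9

Derivation:
Frame 1: OPEN (8+0=8). Cumulative: 8
Frame 2: SPARE (1+9=10). 10 + next roll (9) = 19. Cumulative: 27
Frame 3: SPARE (9+1=10). 10 + next roll (8) = 18. Cumulative: 45
Frame 4: OPEN (8+0=8). Cumulative: 53
Frame 5: OPEN (1+5=6). Cumulative: 59
Frame 6: OPEN (8+1=9). Cumulative: 68
Frame 7: OPEN (8+1=9). Cumulative: 77
Frame 8: OPEN (0+8=8). Cumulative: 85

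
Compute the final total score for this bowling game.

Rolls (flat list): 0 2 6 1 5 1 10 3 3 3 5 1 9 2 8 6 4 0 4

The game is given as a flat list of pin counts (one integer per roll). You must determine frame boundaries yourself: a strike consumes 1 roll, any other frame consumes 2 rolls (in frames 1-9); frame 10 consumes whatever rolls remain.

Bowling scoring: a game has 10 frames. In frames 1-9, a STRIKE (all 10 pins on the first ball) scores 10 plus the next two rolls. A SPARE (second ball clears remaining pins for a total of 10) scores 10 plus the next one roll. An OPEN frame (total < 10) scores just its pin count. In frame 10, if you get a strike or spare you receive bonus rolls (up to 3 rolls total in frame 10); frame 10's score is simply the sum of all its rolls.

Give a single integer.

Frame 1: OPEN (0+2=2). Cumulative: 2
Frame 2: OPEN (6+1=7). Cumulative: 9
Frame 3: OPEN (5+1=6). Cumulative: 15
Frame 4: STRIKE. 10 + next two rolls (3+3) = 16. Cumulative: 31
Frame 5: OPEN (3+3=6). Cumulative: 37
Frame 6: OPEN (3+5=8). Cumulative: 45
Frame 7: SPARE (1+9=10). 10 + next roll (2) = 12. Cumulative: 57
Frame 8: SPARE (2+8=10). 10 + next roll (6) = 16. Cumulative: 73
Frame 9: SPARE (6+4=10). 10 + next roll (0) = 10. Cumulative: 83
Frame 10: OPEN. Sum of all frame-10 rolls (0+4) = 4. Cumulative: 87

Answer: 87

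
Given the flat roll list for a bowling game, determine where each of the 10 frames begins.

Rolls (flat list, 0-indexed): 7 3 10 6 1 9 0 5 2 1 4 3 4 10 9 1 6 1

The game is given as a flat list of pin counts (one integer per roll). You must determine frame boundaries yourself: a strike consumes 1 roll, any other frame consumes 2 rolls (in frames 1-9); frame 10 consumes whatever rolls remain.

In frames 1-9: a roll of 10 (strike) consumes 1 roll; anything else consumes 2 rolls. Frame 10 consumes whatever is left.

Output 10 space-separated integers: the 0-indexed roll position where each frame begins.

Frame 1 starts at roll index 0: rolls=7,3 (sum=10), consumes 2 rolls
Frame 2 starts at roll index 2: roll=10 (strike), consumes 1 roll
Frame 3 starts at roll index 3: rolls=6,1 (sum=7), consumes 2 rolls
Frame 4 starts at roll index 5: rolls=9,0 (sum=9), consumes 2 rolls
Frame 5 starts at roll index 7: rolls=5,2 (sum=7), consumes 2 rolls
Frame 6 starts at roll index 9: rolls=1,4 (sum=5), consumes 2 rolls
Frame 7 starts at roll index 11: rolls=3,4 (sum=7), consumes 2 rolls
Frame 8 starts at roll index 13: roll=10 (strike), consumes 1 roll
Frame 9 starts at roll index 14: rolls=9,1 (sum=10), consumes 2 rolls
Frame 10 starts at roll index 16: 2 remaining rolls

Answer: 0 2 3 5 7 9 11 13 14 16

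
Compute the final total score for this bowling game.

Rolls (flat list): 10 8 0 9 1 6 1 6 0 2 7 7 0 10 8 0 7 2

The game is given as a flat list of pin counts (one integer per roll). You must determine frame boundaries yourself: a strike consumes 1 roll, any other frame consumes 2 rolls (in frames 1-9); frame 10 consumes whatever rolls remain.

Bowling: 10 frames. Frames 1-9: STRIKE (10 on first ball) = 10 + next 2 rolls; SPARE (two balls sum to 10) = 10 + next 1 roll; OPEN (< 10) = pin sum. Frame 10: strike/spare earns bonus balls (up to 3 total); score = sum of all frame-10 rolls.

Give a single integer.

Answer: 106

Derivation:
Frame 1: STRIKE. 10 + next two rolls (8+0) = 18. Cumulative: 18
Frame 2: OPEN (8+0=8). Cumulative: 26
Frame 3: SPARE (9+1=10). 10 + next roll (6) = 16. Cumulative: 42
Frame 4: OPEN (6+1=7). Cumulative: 49
Frame 5: OPEN (6+0=6). Cumulative: 55
Frame 6: OPEN (2+7=9). Cumulative: 64
Frame 7: OPEN (7+0=7). Cumulative: 71
Frame 8: STRIKE. 10 + next two rolls (8+0) = 18. Cumulative: 89
Frame 9: OPEN (8+0=8). Cumulative: 97
Frame 10: OPEN. Sum of all frame-10 rolls (7+2) = 9. Cumulative: 106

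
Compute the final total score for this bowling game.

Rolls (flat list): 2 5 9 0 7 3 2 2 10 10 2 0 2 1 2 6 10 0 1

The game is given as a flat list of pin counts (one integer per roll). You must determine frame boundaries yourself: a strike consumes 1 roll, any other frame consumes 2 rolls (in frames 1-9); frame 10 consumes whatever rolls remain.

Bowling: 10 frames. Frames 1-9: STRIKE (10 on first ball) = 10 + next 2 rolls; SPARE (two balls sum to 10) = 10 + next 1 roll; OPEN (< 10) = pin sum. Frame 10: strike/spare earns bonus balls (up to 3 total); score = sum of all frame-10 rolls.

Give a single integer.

Answer: 90

Derivation:
Frame 1: OPEN (2+5=7). Cumulative: 7
Frame 2: OPEN (9+0=9). Cumulative: 16
Frame 3: SPARE (7+3=10). 10 + next roll (2) = 12. Cumulative: 28
Frame 4: OPEN (2+2=4). Cumulative: 32
Frame 5: STRIKE. 10 + next two rolls (10+2) = 22. Cumulative: 54
Frame 6: STRIKE. 10 + next two rolls (2+0) = 12. Cumulative: 66
Frame 7: OPEN (2+0=2). Cumulative: 68
Frame 8: OPEN (2+1=3). Cumulative: 71
Frame 9: OPEN (2+6=8). Cumulative: 79
Frame 10: STRIKE. Sum of all frame-10 rolls (10+0+1) = 11. Cumulative: 90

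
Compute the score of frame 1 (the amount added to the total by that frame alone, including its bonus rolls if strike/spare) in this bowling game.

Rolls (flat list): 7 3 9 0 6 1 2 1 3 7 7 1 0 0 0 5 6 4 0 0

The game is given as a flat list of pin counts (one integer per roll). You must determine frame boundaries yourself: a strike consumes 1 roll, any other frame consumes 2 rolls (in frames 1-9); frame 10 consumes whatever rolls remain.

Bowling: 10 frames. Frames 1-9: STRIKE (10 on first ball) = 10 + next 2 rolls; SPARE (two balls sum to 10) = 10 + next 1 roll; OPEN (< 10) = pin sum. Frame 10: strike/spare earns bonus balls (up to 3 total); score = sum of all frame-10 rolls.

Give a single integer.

Answer: 19

Derivation:
Frame 1: SPARE (7+3=10). 10 + next roll (9) = 19. Cumulative: 19
Frame 2: OPEN (9+0=9). Cumulative: 28
Frame 3: OPEN (6+1=7). Cumulative: 35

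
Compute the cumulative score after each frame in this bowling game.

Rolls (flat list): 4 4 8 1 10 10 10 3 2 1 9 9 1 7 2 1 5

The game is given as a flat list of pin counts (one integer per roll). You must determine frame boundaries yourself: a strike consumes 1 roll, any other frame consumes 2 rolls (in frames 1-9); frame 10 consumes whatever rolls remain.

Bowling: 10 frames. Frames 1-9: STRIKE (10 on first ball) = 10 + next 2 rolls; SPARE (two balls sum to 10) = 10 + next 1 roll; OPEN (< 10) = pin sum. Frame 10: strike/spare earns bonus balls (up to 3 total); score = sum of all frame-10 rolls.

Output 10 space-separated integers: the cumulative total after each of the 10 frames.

Answer: 8 17 47 70 85 90 109 126 135 141

Derivation:
Frame 1: OPEN (4+4=8). Cumulative: 8
Frame 2: OPEN (8+1=9). Cumulative: 17
Frame 3: STRIKE. 10 + next two rolls (10+10) = 30. Cumulative: 47
Frame 4: STRIKE. 10 + next two rolls (10+3) = 23. Cumulative: 70
Frame 5: STRIKE. 10 + next two rolls (3+2) = 15. Cumulative: 85
Frame 6: OPEN (3+2=5). Cumulative: 90
Frame 7: SPARE (1+9=10). 10 + next roll (9) = 19. Cumulative: 109
Frame 8: SPARE (9+1=10). 10 + next roll (7) = 17. Cumulative: 126
Frame 9: OPEN (7+2=9). Cumulative: 135
Frame 10: OPEN. Sum of all frame-10 rolls (1+5) = 6. Cumulative: 141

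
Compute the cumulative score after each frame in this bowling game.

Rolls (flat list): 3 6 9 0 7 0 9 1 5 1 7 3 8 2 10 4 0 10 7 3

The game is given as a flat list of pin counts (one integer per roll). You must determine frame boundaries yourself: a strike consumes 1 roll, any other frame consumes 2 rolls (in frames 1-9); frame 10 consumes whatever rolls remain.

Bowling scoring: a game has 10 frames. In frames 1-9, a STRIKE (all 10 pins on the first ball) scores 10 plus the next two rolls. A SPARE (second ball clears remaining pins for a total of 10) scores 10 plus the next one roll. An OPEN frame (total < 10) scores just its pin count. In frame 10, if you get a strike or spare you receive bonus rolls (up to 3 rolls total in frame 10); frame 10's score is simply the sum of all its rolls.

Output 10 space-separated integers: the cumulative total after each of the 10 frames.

Frame 1: OPEN (3+6=9). Cumulative: 9
Frame 2: OPEN (9+0=9). Cumulative: 18
Frame 3: OPEN (7+0=7). Cumulative: 25
Frame 4: SPARE (9+1=10). 10 + next roll (5) = 15. Cumulative: 40
Frame 5: OPEN (5+1=6). Cumulative: 46
Frame 6: SPARE (7+3=10). 10 + next roll (8) = 18. Cumulative: 64
Frame 7: SPARE (8+2=10). 10 + next roll (10) = 20. Cumulative: 84
Frame 8: STRIKE. 10 + next two rolls (4+0) = 14. Cumulative: 98
Frame 9: OPEN (4+0=4). Cumulative: 102
Frame 10: STRIKE. Sum of all frame-10 rolls (10+7+3) = 20. Cumulative: 122

Answer: 9 18 25 40 46 64 84 98 102 122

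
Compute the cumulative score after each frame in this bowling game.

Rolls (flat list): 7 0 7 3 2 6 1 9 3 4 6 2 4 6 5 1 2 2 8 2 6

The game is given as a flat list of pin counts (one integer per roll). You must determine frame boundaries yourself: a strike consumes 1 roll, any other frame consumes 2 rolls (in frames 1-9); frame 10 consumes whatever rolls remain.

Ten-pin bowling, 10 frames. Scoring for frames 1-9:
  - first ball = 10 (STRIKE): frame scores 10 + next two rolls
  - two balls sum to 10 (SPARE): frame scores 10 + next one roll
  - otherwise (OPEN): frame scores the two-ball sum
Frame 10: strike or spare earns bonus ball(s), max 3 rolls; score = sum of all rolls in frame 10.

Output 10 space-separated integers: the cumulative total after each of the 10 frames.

Answer: 7 19 27 40 47 55 70 76 80 96

Derivation:
Frame 1: OPEN (7+0=7). Cumulative: 7
Frame 2: SPARE (7+3=10). 10 + next roll (2) = 12. Cumulative: 19
Frame 3: OPEN (2+6=8). Cumulative: 27
Frame 4: SPARE (1+9=10). 10 + next roll (3) = 13. Cumulative: 40
Frame 5: OPEN (3+4=7). Cumulative: 47
Frame 6: OPEN (6+2=8). Cumulative: 55
Frame 7: SPARE (4+6=10). 10 + next roll (5) = 15. Cumulative: 70
Frame 8: OPEN (5+1=6). Cumulative: 76
Frame 9: OPEN (2+2=4). Cumulative: 80
Frame 10: SPARE. Sum of all frame-10 rolls (8+2+6) = 16. Cumulative: 96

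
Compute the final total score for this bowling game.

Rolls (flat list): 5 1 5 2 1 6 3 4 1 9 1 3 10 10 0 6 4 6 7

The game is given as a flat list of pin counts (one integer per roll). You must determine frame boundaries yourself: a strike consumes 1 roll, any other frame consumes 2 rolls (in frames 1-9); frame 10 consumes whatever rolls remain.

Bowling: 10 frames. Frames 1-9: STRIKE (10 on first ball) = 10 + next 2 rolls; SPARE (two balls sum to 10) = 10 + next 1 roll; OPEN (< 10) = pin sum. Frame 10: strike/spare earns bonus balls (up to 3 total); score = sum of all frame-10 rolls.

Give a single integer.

Answer: 101

Derivation:
Frame 1: OPEN (5+1=6). Cumulative: 6
Frame 2: OPEN (5+2=7). Cumulative: 13
Frame 3: OPEN (1+6=7). Cumulative: 20
Frame 4: OPEN (3+4=7). Cumulative: 27
Frame 5: SPARE (1+9=10). 10 + next roll (1) = 11. Cumulative: 38
Frame 6: OPEN (1+3=4). Cumulative: 42
Frame 7: STRIKE. 10 + next two rolls (10+0) = 20. Cumulative: 62
Frame 8: STRIKE. 10 + next two rolls (0+6) = 16. Cumulative: 78
Frame 9: OPEN (0+6=6). Cumulative: 84
Frame 10: SPARE. Sum of all frame-10 rolls (4+6+7) = 17. Cumulative: 101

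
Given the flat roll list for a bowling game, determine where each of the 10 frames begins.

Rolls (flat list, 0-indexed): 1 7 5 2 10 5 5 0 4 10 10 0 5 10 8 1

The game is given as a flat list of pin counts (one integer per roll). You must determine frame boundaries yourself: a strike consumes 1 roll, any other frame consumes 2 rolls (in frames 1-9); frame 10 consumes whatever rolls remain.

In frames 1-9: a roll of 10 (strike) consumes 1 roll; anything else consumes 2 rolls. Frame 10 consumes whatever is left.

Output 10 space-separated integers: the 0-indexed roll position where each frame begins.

Answer: 0 2 4 5 7 9 10 11 13 14

Derivation:
Frame 1 starts at roll index 0: rolls=1,7 (sum=8), consumes 2 rolls
Frame 2 starts at roll index 2: rolls=5,2 (sum=7), consumes 2 rolls
Frame 3 starts at roll index 4: roll=10 (strike), consumes 1 roll
Frame 4 starts at roll index 5: rolls=5,5 (sum=10), consumes 2 rolls
Frame 5 starts at roll index 7: rolls=0,4 (sum=4), consumes 2 rolls
Frame 6 starts at roll index 9: roll=10 (strike), consumes 1 roll
Frame 7 starts at roll index 10: roll=10 (strike), consumes 1 roll
Frame 8 starts at roll index 11: rolls=0,5 (sum=5), consumes 2 rolls
Frame 9 starts at roll index 13: roll=10 (strike), consumes 1 roll
Frame 10 starts at roll index 14: 2 remaining rolls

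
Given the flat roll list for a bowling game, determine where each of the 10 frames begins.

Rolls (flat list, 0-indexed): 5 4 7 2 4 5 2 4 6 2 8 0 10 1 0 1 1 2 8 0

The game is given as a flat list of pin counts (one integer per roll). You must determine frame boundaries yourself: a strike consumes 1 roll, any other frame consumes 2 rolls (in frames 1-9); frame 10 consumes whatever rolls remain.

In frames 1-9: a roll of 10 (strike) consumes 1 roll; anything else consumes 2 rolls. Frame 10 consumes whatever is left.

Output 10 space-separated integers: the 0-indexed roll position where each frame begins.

Frame 1 starts at roll index 0: rolls=5,4 (sum=9), consumes 2 rolls
Frame 2 starts at roll index 2: rolls=7,2 (sum=9), consumes 2 rolls
Frame 3 starts at roll index 4: rolls=4,5 (sum=9), consumes 2 rolls
Frame 4 starts at roll index 6: rolls=2,4 (sum=6), consumes 2 rolls
Frame 5 starts at roll index 8: rolls=6,2 (sum=8), consumes 2 rolls
Frame 6 starts at roll index 10: rolls=8,0 (sum=8), consumes 2 rolls
Frame 7 starts at roll index 12: roll=10 (strike), consumes 1 roll
Frame 8 starts at roll index 13: rolls=1,0 (sum=1), consumes 2 rolls
Frame 9 starts at roll index 15: rolls=1,1 (sum=2), consumes 2 rolls
Frame 10 starts at roll index 17: 3 remaining rolls

Answer: 0 2 4 6 8 10 12 13 15 17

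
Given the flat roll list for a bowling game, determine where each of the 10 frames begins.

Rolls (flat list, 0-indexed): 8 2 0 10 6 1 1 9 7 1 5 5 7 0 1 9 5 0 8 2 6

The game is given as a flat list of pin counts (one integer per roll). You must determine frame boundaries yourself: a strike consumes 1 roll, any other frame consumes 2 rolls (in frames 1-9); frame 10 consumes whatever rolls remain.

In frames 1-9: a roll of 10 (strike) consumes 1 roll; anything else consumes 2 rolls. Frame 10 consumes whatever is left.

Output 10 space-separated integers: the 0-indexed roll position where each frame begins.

Answer: 0 2 4 6 8 10 12 14 16 18

Derivation:
Frame 1 starts at roll index 0: rolls=8,2 (sum=10), consumes 2 rolls
Frame 2 starts at roll index 2: rolls=0,10 (sum=10), consumes 2 rolls
Frame 3 starts at roll index 4: rolls=6,1 (sum=7), consumes 2 rolls
Frame 4 starts at roll index 6: rolls=1,9 (sum=10), consumes 2 rolls
Frame 5 starts at roll index 8: rolls=7,1 (sum=8), consumes 2 rolls
Frame 6 starts at roll index 10: rolls=5,5 (sum=10), consumes 2 rolls
Frame 7 starts at roll index 12: rolls=7,0 (sum=7), consumes 2 rolls
Frame 8 starts at roll index 14: rolls=1,9 (sum=10), consumes 2 rolls
Frame 9 starts at roll index 16: rolls=5,0 (sum=5), consumes 2 rolls
Frame 10 starts at roll index 18: 3 remaining rolls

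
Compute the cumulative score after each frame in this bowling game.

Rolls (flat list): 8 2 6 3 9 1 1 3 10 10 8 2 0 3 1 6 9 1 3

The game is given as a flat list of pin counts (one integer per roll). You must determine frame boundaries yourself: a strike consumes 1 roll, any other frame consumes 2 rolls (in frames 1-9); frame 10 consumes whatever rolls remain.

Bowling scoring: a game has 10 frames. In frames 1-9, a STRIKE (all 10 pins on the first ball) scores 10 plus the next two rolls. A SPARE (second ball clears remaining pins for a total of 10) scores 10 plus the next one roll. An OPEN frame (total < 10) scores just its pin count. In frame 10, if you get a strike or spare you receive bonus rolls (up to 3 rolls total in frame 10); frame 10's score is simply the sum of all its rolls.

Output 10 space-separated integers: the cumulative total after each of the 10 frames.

Frame 1: SPARE (8+2=10). 10 + next roll (6) = 16. Cumulative: 16
Frame 2: OPEN (6+3=9). Cumulative: 25
Frame 3: SPARE (9+1=10). 10 + next roll (1) = 11. Cumulative: 36
Frame 4: OPEN (1+3=4). Cumulative: 40
Frame 5: STRIKE. 10 + next two rolls (10+8) = 28. Cumulative: 68
Frame 6: STRIKE. 10 + next two rolls (8+2) = 20. Cumulative: 88
Frame 7: SPARE (8+2=10). 10 + next roll (0) = 10. Cumulative: 98
Frame 8: OPEN (0+3=3). Cumulative: 101
Frame 9: OPEN (1+6=7). Cumulative: 108
Frame 10: SPARE. Sum of all frame-10 rolls (9+1+3) = 13. Cumulative: 121

Answer: 16 25 36 40 68 88 98 101 108 121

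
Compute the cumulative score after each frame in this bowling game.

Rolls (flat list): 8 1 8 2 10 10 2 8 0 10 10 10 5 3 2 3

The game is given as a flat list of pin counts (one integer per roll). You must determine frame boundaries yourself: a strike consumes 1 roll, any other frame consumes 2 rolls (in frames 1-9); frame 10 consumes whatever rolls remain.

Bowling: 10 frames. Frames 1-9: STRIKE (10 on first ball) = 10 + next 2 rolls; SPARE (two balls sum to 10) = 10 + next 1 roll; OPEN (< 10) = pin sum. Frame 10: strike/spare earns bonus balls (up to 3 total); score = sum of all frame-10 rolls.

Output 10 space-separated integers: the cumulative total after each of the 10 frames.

Frame 1: OPEN (8+1=9). Cumulative: 9
Frame 2: SPARE (8+2=10). 10 + next roll (10) = 20. Cumulative: 29
Frame 3: STRIKE. 10 + next two rolls (10+2) = 22. Cumulative: 51
Frame 4: STRIKE. 10 + next two rolls (2+8) = 20. Cumulative: 71
Frame 5: SPARE (2+8=10). 10 + next roll (0) = 10. Cumulative: 81
Frame 6: SPARE (0+10=10). 10 + next roll (10) = 20. Cumulative: 101
Frame 7: STRIKE. 10 + next two rolls (10+5) = 25. Cumulative: 126
Frame 8: STRIKE. 10 + next two rolls (5+3) = 18. Cumulative: 144
Frame 9: OPEN (5+3=8). Cumulative: 152
Frame 10: OPEN. Sum of all frame-10 rolls (2+3) = 5. Cumulative: 157

Answer: 9 29 51 71 81 101 126 144 152 157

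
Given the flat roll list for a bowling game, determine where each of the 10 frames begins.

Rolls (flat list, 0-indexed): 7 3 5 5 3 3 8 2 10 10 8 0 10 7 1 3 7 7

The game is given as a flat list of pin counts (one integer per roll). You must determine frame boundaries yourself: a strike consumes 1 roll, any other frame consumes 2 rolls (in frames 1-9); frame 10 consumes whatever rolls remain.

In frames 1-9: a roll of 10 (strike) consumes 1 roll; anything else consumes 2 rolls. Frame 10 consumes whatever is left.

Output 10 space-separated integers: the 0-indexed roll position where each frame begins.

Frame 1 starts at roll index 0: rolls=7,3 (sum=10), consumes 2 rolls
Frame 2 starts at roll index 2: rolls=5,5 (sum=10), consumes 2 rolls
Frame 3 starts at roll index 4: rolls=3,3 (sum=6), consumes 2 rolls
Frame 4 starts at roll index 6: rolls=8,2 (sum=10), consumes 2 rolls
Frame 5 starts at roll index 8: roll=10 (strike), consumes 1 roll
Frame 6 starts at roll index 9: roll=10 (strike), consumes 1 roll
Frame 7 starts at roll index 10: rolls=8,0 (sum=8), consumes 2 rolls
Frame 8 starts at roll index 12: roll=10 (strike), consumes 1 roll
Frame 9 starts at roll index 13: rolls=7,1 (sum=8), consumes 2 rolls
Frame 10 starts at roll index 15: 3 remaining rolls

Answer: 0 2 4 6 8 9 10 12 13 15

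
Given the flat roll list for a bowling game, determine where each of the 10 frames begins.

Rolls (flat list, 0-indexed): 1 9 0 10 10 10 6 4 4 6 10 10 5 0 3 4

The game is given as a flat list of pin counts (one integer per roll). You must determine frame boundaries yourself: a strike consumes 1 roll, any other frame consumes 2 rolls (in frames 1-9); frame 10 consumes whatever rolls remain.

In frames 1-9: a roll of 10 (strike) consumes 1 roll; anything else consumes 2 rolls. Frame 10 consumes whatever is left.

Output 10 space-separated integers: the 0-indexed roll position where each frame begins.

Frame 1 starts at roll index 0: rolls=1,9 (sum=10), consumes 2 rolls
Frame 2 starts at roll index 2: rolls=0,10 (sum=10), consumes 2 rolls
Frame 3 starts at roll index 4: roll=10 (strike), consumes 1 roll
Frame 4 starts at roll index 5: roll=10 (strike), consumes 1 roll
Frame 5 starts at roll index 6: rolls=6,4 (sum=10), consumes 2 rolls
Frame 6 starts at roll index 8: rolls=4,6 (sum=10), consumes 2 rolls
Frame 7 starts at roll index 10: roll=10 (strike), consumes 1 roll
Frame 8 starts at roll index 11: roll=10 (strike), consumes 1 roll
Frame 9 starts at roll index 12: rolls=5,0 (sum=5), consumes 2 rolls
Frame 10 starts at roll index 14: 2 remaining rolls

Answer: 0 2 4 5 6 8 10 11 12 14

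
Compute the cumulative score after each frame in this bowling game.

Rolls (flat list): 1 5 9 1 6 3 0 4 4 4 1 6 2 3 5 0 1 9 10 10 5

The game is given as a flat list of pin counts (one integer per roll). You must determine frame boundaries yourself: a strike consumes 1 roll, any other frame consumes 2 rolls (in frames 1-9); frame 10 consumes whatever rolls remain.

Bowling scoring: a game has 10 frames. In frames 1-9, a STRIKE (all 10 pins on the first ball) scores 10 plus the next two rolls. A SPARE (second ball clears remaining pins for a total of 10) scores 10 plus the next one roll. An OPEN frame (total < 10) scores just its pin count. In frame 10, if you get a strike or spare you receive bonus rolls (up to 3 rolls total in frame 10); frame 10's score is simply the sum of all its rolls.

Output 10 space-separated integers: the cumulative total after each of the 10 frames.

Answer: 6 22 31 35 43 50 55 60 80 105

Derivation:
Frame 1: OPEN (1+5=6). Cumulative: 6
Frame 2: SPARE (9+1=10). 10 + next roll (6) = 16. Cumulative: 22
Frame 3: OPEN (6+3=9). Cumulative: 31
Frame 4: OPEN (0+4=4). Cumulative: 35
Frame 5: OPEN (4+4=8). Cumulative: 43
Frame 6: OPEN (1+6=7). Cumulative: 50
Frame 7: OPEN (2+3=5). Cumulative: 55
Frame 8: OPEN (5+0=5). Cumulative: 60
Frame 9: SPARE (1+9=10). 10 + next roll (10) = 20. Cumulative: 80
Frame 10: STRIKE. Sum of all frame-10 rolls (10+10+5) = 25. Cumulative: 105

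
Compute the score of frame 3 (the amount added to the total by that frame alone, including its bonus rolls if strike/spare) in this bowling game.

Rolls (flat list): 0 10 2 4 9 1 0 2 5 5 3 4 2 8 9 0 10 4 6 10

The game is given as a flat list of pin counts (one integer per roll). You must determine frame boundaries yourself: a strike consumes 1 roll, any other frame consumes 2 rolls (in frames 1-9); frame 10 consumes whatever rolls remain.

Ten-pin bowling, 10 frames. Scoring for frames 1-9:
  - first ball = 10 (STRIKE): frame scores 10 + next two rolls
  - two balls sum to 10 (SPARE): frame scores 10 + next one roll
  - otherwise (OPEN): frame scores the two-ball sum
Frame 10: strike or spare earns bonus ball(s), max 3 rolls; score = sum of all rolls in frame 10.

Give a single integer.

Answer: 10

Derivation:
Frame 1: SPARE (0+10=10). 10 + next roll (2) = 12. Cumulative: 12
Frame 2: OPEN (2+4=6). Cumulative: 18
Frame 3: SPARE (9+1=10). 10 + next roll (0) = 10. Cumulative: 28
Frame 4: OPEN (0+2=2). Cumulative: 30
Frame 5: SPARE (5+5=10). 10 + next roll (3) = 13. Cumulative: 43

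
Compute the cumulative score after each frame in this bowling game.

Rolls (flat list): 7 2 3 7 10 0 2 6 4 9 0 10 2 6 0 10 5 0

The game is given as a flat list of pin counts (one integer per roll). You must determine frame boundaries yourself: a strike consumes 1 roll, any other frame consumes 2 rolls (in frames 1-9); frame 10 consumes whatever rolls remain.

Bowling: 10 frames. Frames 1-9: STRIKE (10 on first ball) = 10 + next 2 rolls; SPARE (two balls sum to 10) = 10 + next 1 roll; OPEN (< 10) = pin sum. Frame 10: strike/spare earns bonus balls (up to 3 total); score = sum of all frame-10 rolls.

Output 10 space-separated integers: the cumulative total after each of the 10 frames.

Answer: 9 29 41 43 62 71 89 97 112 117

Derivation:
Frame 1: OPEN (7+2=9). Cumulative: 9
Frame 2: SPARE (3+7=10). 10 + next roll (10) = 20. Cumulative: 29
Frame 3: STRIKE. 10 + next two rolls (0+2) = 12. Cumulative: 41
Frame 4: OPEN (0+2=2). Cumulative: 43
Frame 5: SPARE (6+4=10). 10 + next roll (9) = 19. Cumulative: 62
Frame 6: OPEN (9+0=9). Cumulative: 71
Frame 7: STRIKE. 10 + next two rolls (2+6) = 18. Cumulative: 89
Frame 8: OPEN (2+6=8). Cumulative: 97
Frame 9: SPARE (0+10=10). 10 + next roll (5) = 15. Cumulative: 112
Frame 10: OPEN. Sum of all frame-10 rolls (5+0) = 5. Cumulative: 117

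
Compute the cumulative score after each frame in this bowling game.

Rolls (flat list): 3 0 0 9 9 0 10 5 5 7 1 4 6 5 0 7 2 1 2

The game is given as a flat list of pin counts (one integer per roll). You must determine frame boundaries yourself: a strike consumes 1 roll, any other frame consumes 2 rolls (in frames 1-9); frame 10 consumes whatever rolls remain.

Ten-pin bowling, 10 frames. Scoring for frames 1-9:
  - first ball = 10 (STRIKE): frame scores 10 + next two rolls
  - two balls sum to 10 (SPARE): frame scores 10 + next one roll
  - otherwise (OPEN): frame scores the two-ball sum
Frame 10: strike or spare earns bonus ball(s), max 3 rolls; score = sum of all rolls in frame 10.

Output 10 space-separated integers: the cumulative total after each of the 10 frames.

Frame 1: OPEN (3+0=3). Cumulative: 3
Frame 2: OPEN (0+9=9). Cumulative: 12
Frame 3: OPEN (9+0=9). Cumulative: 21
Frame 4: STRIKE. 10 + next two rolls (5+5) = 20. Cumulative: 41
Frame 5: SPARE (5+5=10). 10 + next roll (7) = 17. Cumulative: 58
Frame 6: OPEN (7+1=8). Cumulative: 66
Frame 7: SPARE (4+6=10). 10 + next roll (5) = 15. Cumulative: 81
Frame 8: OPEN (5+0=5). Cumulative: 86
Frame 9: OPEN (7+2=9). Cumulative: 95
Frame 10: OPEN. Sum of all frame-10 rolls (1+2) = 3. Cumulative: 98

Answer: 3 12 21 41 58 66 81 86 95 98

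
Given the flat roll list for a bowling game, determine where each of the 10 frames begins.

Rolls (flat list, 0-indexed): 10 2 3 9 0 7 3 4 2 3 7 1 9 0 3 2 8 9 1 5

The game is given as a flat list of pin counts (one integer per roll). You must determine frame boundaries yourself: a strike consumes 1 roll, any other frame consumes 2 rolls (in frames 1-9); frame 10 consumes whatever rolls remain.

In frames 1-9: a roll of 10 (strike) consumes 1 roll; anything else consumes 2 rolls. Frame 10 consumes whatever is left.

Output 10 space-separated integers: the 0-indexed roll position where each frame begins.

Frame 1 starts at roll index 0: roll=10 (strike), consumes 1 roll
Frame 2 starts at roll index 1: rolls=2,3 (sum=5), consumes 2 rolls
Frame 3 starts at roll index 3: rolls=9,0 (sum=9), consumes 2 rolls
Frame 4 starts at roll index 5: rolls=7,3 (sum=10), consumes 2 rolls
Frame 5 starts at roll index 7: rolls=4,2 (sum=6), consumes 2 rolls
Frame 6 starts at roll index 9: rolls=3,7 (sum=10), consumes 2 rolls
Frame 7 starts at roll index 11: rolls=1,9 (sum=10), consumes 2 rolls
Frame 8 starts at roll index 13: rolls=0,3 (sum=3), consumes 2 rolls
Frame 9 starts at roll index 15: rolls=2,8 (sum=10), consumes 2 rolls
Frame 10 starts at roll index 17: 3 remaining rolls

Answer: 0 1 3 5 7 9 11 13 15 17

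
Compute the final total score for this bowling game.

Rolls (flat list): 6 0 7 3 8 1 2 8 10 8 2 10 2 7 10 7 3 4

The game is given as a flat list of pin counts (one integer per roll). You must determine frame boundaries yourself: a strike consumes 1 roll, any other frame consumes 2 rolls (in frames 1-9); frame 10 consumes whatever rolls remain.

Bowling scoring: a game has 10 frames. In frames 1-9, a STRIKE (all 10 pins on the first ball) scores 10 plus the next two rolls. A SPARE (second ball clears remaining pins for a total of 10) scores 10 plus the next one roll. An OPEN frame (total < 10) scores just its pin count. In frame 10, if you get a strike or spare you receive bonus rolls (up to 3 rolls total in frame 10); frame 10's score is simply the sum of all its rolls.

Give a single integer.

Frame 1: OPEN (6+0=6). Cumulative: 6
Frame 2: SPARE (7+3=10). 10 + next roll (8) = 18. Cumulative: 24
Frame 3: OPEN (8+1=9). Cumulative: 33
Frame 4: SPARE (2+8=10). 10 + next roll (10) = 20. Cumulative: 53
Frame 5: STRIKE. 10 + next two rolls (8+2) = 20. Cumulative: 73
Frame 6: SPARE (8+2=10). 10 + next roll (10) = 20. Cumulative: 93
Frame 7: STRIKE. 10 + next two rolls (2+7) = 19. Cumulative: 112
Frame 8: OPEN (2+7=9). Cumulative: 121
Frame 9: STRIKE. 10 + next two rolls (7+3) = 20. Cumulative: 141
Frame 10: SPARE. Sum of all frame-10 rolls (7+3+4) = 14. Cumulative: 155

Answer: 155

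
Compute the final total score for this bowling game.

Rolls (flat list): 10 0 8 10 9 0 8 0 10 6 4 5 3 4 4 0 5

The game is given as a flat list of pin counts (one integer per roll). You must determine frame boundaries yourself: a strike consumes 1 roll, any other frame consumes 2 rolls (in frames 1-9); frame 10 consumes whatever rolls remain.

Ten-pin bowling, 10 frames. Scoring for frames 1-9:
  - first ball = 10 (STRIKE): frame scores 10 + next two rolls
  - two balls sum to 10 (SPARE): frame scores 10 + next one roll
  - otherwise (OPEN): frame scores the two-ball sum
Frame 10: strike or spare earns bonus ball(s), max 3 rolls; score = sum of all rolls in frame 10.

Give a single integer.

Frame 1: STRIKE. 10 + next two rolls (0+8) = 18. Cumulative: 18
Frame 2: OPEN (0+8=8). Cumulative: 26
Frame 3: STRIKE. 10 + next two rolls (9+0) = 19. Cumulative: 45
Frame 4: OPEN (9+0=9). Cumulative: 54
Frame 5: OPEN (8+0=8). Cumulative: 62
Frame 6: STRIKE. 10 + next two rolls (6+4) = 20. Cumulative: 82
Frame 7: SPARE (6+4=10). 10 + next roll (5) = 15. Cumulative: 97
Frame 8: OPEN (5+3=8). Cumulative: 105
Frame 9: OPEN (4+4=8). Cumulative: 113
Frame 10: OPEN. Sum of all frame-10 rolls (0+5) = 5. Cumulative: 118

Answer: 118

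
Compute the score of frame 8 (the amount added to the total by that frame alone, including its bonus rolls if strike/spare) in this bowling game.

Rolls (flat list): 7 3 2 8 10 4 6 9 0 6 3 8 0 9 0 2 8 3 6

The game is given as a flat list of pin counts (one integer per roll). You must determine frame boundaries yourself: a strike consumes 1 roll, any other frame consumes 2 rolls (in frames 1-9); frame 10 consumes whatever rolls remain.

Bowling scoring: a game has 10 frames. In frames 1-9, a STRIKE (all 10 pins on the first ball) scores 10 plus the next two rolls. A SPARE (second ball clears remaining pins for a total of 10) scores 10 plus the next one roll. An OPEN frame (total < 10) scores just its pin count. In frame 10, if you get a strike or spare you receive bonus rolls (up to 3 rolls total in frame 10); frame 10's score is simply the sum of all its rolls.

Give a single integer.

Answer: 9

Derivation:
Frame 1: SPARE (7+3=10). 10 + next roll (2) = 12. Cumulative: 12
Frame 2: SPARE (2+8=10). 10 + next roll (10) = 20. Cumulative: 32
Frame 3: STRIKE. 10 + next two rolls (4+6) = 20. Cumulative: 52
Frame 4: SPARE (4+6=10). 10 + next roll (9) = 19. Cumulative: 71
Frame 5: OPEN (9+0=9). Cumulative: 80
Frame 6: OPEN (6+3=9). Cumulative: 89
Frame 7: OPEN (8+0=8). Cumulative: 97
Frame 8: OPEN (9+0=9). Cumulative: 106
Frame 9: SPARE (2+8=10). 10 + next roll (3) = 13. Cumulative: 119
Frame 10: OPEN. Sum of all frame-10 rolls (3+6) = 9. Cumulative: 128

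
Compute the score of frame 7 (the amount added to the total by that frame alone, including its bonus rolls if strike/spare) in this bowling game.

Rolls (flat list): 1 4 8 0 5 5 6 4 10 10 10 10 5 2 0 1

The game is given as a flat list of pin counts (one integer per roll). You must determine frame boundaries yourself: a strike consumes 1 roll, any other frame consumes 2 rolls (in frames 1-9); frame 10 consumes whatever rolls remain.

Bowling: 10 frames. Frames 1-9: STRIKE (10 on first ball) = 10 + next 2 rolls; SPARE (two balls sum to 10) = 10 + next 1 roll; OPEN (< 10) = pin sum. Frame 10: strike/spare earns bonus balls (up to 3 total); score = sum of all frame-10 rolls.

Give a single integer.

Frame 1: OPEN (1+4=5). Cumulative: 5
Frame 2: OPEN (8+0=8). Cumulative: 13
Frame 3: SPARE (5+5=10). 10 + next roll (6) = 16. Cumulative: 29
Frame 4: SPARE (6+4=10). 10 + next roll (10) = 20. Cumulative: 49
Frame 5: STRIKE. 10 + next two rolls (10+10) = 30. Cumulative: 79
Frame 6: STRIKE. 10 + next two rolls (10+10) = 30. Cumulative: 109
Frame 7: STRIKE. 10 + next two rolls (10+5) = 25. Cumulative: 134
Frame 8: STRIKE. 10 + next two rolls (5+2) = 17. Cumulative: 151
Frame 9: OPEN (5+2=7). Cumulative: 158

Answer: 25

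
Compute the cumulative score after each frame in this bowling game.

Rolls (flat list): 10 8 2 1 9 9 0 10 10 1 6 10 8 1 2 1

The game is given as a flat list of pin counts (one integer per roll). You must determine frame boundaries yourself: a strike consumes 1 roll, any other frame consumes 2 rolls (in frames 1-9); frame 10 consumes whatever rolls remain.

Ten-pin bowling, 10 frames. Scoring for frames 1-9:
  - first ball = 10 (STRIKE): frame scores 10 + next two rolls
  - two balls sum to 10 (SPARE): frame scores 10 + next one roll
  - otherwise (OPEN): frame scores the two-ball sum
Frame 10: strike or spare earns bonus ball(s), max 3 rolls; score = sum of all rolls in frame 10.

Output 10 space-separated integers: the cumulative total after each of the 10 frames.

Frame 1: STRIKE. 10 + next two rolls (8+2) = 20. Cumulative: 20
Frame 2: SPARE (8+2=10). 10 + next roll (1) = 11. Cumulative: 31
Frame 3: SPARE (1+9=10). 10 + next roll (9) = 19. Cumulative: 50
Frame 4: OPEN (9+0=9). Cumulative: 59
Frame 5: STRIKE. 10 + next two rolls (10+1) = 21. Cumulative: 80
Frame 6: STRIKE. 10 + next two rolls (1+6) = 17. Cumulative: 97
Frame 7: OPEN (1+6=7). Cumulative: 104
Frame 8: STRIKE. 10 + next two rolls (8+1) = 19. Cumulative: 123
Frame 9: OPEN (8+1=9). Cumulative: 132
Frame 10: OPEN. Sum of all frame-10 rolls (2+1) = 3. Cumulative: 135

Answer: 20 31 50 59 80 97 104 123 132 135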